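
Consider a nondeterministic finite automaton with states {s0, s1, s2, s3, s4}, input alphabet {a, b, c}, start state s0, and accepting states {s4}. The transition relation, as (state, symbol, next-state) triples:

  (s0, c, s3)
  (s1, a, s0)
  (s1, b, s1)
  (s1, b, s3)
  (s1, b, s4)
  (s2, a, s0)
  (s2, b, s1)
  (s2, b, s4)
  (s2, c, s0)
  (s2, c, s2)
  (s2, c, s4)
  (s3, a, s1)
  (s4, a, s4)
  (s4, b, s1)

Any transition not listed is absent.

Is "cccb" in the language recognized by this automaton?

No

Start in {s0}.
Read 'c': s0→{s3}; now {s3}.
Read 'c': s3→∅; now ∅.
The set is empty and remains empty for the remaining 2 symbols.
The final set ∅ contains no accepting state.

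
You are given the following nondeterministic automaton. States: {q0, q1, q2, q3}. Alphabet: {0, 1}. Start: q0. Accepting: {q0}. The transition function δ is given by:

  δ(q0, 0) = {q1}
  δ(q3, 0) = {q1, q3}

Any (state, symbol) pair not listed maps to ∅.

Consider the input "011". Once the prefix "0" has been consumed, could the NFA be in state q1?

Start in {q0}.
Read '0': {q0} → {q1}.
State q1 is in {q1}.

Yes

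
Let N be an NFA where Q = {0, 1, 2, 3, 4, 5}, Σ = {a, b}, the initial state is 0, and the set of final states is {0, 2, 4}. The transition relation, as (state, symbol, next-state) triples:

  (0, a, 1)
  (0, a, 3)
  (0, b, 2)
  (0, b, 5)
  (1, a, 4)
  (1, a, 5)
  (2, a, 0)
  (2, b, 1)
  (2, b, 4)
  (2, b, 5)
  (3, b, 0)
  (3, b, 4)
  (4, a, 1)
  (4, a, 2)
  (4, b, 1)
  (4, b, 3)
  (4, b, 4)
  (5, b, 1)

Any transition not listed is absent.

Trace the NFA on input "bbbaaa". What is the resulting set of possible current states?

Start in {0}.
Read 'b': 0→{2, 5}; now {2, 5}.
Read 'b': 2→{1, 4, 5}, 5→{1}; now {1, 4, 5}.
Read 'b': 1→∅, 4→{1, 3, 4}, 5→{1}; now {1, 3, 4}.
Read 'a': 1→{4, 5}, 3→∅, 4→{1, 2}; now {1, 2, 4, 5}.
Read 'a': 1→{4, 5}, 2→{0}, 4→{1, 2}, 5→∅; now {0, 1, 2, 4, 5}.
Read 'a': 0→{1, 3}, 1→{4, 5}, 2→{0}, 4→{1, 2}, 5→∅; now {0, 1, 2, 3, 4, 5}.

{0, 1, 2, 3, 4, 5}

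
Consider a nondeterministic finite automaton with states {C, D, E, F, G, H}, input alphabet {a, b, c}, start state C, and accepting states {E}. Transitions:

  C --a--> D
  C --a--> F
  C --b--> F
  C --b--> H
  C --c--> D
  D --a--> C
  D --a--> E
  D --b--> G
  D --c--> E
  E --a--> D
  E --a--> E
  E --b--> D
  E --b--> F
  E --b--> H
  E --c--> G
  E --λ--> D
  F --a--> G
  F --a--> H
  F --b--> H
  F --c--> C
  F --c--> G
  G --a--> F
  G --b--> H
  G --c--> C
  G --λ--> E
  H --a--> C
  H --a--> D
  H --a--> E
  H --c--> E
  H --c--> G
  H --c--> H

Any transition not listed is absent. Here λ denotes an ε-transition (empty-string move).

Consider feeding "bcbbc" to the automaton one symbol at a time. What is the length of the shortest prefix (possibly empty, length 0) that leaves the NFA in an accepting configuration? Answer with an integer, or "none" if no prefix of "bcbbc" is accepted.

2

Start in {C}.
Read 'b': C→{F, H}; now {F, H}.
Read 'c': F→{C, G}, H→{E, G, H}; union {C, E, G, H}; ε-closure = {C, D, E, G, H}.
None of the earlier sets intersect F, but {C, D, E, G, H} does.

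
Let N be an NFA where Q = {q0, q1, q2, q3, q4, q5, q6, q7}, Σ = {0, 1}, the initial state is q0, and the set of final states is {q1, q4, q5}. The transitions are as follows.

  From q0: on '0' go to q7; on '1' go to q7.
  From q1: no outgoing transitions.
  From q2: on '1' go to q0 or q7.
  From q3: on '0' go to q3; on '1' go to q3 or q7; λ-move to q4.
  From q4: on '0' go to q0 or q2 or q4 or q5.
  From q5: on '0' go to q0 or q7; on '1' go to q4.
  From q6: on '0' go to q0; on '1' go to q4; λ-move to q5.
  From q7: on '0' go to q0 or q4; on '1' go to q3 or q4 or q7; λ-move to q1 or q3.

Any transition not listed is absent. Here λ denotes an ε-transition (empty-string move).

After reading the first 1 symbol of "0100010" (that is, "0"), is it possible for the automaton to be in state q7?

Start in {q0}.
Read '0': q0→{q7}; union {q7}; ε-closure = {q1, q3, q4, q7}.
State q7 is in {q1, q3, q4, q7}.

Yes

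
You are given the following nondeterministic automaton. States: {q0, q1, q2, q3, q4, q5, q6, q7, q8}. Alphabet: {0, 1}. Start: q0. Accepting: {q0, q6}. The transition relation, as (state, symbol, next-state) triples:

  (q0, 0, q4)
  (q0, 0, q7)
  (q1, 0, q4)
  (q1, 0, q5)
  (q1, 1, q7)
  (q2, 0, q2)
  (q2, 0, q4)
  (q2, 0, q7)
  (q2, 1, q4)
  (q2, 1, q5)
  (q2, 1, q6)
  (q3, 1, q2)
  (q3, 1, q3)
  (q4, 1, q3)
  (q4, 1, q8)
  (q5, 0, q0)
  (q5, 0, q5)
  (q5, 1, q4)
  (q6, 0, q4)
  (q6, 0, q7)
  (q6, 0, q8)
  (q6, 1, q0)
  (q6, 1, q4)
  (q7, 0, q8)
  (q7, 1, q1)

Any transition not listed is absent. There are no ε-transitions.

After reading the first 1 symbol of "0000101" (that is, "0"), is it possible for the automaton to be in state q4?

Yes

Start in {q0}.
Read '0': q0→{q4, q7}; now {q4, q7}.
State q4 is in {q4, q7}.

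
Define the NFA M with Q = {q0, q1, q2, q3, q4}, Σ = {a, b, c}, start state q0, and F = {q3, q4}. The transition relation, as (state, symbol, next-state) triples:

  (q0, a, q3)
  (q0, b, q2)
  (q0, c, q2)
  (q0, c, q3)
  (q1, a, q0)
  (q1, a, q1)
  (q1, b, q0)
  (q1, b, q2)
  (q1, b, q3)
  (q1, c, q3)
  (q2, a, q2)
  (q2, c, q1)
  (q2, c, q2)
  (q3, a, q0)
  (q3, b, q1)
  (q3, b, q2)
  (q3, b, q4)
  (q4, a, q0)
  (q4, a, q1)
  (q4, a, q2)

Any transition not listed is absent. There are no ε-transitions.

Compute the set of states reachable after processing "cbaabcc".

Start in {q0}.
Read 'c': q0→{q2, q3}; now {q2, q3}.
Read 'b': q2→∅, q3→{q1, q2, q4}; now {q1, q2, q4}.
Read 'a': q1→{q0, q1}, q2→{q2}, q4→{q0, q1, q2}; now {q0, q1, q2}.
Read 'a': q0→{q3}, q1→{q0, q1}, q2→{q2}; now {q0, q1, q2, q3}.
Read 'b': q0→{q2}, q1→{q0, q2, q3}, q2→∅, q3→{q1, q2, q4}; now {q0, q1, q2, q3, q4}.
Read 'c': q0→{q2, q3}, q1→{q3}, q2→{q1, q2}, q3→∅, q4→∅; now {q1, q2, q3}.
Read 'c': q1→{q3}, q2→{q1, q2}, q3→∅; now {q1, q2, q3}.

{q1, q2, q3}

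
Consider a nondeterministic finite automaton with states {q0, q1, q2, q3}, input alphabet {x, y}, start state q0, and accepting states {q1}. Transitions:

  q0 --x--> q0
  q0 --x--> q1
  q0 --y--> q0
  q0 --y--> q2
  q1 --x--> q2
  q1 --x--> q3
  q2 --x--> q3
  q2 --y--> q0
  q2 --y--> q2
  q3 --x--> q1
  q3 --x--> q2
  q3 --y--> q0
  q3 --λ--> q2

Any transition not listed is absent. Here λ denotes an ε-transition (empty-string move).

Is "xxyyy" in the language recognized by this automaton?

No

Start in {q0}.
Read 'x': q0→{q0, q1}; now {q0, q1}.
Read 'x': q0→{q0, q1}, q1→{q2, q3}; now {q0, q1, q2, q3}.
Read 'y': q0→{q0, q2}, q1→∅, q2→{q0, q2}, q3→{q0}; now {q0, q2}.
Read 'y': q0→{q0, q2}, q2→{q0, q2}; now {q0, q2}.
Read 'y': q0→{q0, q2}, q2→{q0, q2}; now {q0, q2}.
The final set {q0, q2} contains no accepting state.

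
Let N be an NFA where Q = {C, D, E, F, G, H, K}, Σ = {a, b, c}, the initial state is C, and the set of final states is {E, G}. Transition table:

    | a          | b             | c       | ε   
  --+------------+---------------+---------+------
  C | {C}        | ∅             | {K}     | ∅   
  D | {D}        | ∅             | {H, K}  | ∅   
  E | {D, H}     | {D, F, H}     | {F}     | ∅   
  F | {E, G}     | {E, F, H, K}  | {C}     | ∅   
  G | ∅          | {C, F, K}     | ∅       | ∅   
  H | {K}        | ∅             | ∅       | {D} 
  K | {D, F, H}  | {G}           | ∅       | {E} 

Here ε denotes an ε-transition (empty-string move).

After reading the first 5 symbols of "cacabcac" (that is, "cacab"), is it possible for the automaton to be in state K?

Start in {C}.
Read 'c': C→{K}; union {K}; ε-closure = {E, K}.
Read 'a': E→{D, H}, K→{D, F, H}; now {D, F, H}.
Read 'c': D→{H, K}, F→{C}, H→∅; union {C, H, K}; ε-closure = {C, D, E, H, K}.
Read 'a': C→{C}, D→{D}, E→{D, H}, H→{K}, K→{D, F, H}; union {C, D, F, H, K}; ε-closure = {C, D, E, F, H, K}.
Read 'b': C→∅, D→∅, E→{D, F, H}, F→{E, F, H, K}, H→∅, K→{G}; now {D, E, F, G, H, K}.
State K is in {D, E, F, G, H, K}.

Yes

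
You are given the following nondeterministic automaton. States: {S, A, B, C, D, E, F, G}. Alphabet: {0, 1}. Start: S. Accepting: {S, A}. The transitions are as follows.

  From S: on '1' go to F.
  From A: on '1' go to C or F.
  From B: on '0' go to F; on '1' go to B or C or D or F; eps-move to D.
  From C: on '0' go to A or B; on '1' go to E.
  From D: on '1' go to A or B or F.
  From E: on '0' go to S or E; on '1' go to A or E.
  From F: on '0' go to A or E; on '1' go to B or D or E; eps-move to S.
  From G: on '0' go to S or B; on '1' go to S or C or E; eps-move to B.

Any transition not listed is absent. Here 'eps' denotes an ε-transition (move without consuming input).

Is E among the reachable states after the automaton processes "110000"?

Start in {S}.
Read '1': {S} → {S, F}.
Read '1': {S, F} → {S, B, D, E, F}.
Read '0': {S, B, D, E, F} → {S, A, E, F}.
Read '0': {S, A, E, F} → {S, A, E}.
Read '0': {S, A, E} → {S, E}.
Read '0': {S, E} → {S, E}.
State E is in {S, E}.

Yes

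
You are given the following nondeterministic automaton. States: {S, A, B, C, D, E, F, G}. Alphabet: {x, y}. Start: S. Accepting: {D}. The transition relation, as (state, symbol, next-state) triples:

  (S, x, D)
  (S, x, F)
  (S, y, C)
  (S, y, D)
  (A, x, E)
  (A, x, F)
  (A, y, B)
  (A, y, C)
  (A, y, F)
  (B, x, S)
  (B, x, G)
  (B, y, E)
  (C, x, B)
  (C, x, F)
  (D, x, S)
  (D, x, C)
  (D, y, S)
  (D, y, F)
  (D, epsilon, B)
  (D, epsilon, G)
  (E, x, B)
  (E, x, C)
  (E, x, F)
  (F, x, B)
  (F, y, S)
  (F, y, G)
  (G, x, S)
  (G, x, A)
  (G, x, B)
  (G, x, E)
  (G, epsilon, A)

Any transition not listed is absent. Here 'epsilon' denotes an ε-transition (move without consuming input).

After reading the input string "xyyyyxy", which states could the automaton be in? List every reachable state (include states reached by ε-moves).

{S, A, B, C, D, E, F, G}

Start in {S}.
Read 'x': {S} → {A, B, D, F, G}.
Read 'y': {A, B, D, F, G} → {S, A, B, C, E, F, G}.
Read 'y': {S, A, B, C, E, F, G} → {S, A, B, C, D, E, F, G}.
Read 'y': {S, A, B, C, D, E, F, G} → {S, A, B, C, D, E, F, G}.
Read 'y': {S, A, B, C, D, E, F, G} → {S, A, B, C, D, E, F, G}.
Read 'x': {S, A, B, C, D, E, F, G} → {S, A, B, C, D, E, F, G}.
Read 'y': {S, A, B, C, D, E, F, G} → {S, A, B, C, D, E, F, G}.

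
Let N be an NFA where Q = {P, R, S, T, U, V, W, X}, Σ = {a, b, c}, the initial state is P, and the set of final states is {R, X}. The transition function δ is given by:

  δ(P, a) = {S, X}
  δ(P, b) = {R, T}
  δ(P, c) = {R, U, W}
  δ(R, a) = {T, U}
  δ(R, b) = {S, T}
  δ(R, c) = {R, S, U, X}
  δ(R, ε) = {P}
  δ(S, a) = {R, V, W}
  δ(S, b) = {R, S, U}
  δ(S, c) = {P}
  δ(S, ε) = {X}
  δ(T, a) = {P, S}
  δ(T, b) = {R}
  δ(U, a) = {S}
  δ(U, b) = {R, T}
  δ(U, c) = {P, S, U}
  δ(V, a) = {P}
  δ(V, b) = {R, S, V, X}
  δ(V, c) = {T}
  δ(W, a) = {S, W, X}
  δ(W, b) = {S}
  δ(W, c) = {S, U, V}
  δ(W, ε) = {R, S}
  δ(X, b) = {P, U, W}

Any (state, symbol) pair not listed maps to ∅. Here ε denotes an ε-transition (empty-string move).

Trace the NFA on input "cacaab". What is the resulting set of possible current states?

{P, R, S, T, U, V, W, X}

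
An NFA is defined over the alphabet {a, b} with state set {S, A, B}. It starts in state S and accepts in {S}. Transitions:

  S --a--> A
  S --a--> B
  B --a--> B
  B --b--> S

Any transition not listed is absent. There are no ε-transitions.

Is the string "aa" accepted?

No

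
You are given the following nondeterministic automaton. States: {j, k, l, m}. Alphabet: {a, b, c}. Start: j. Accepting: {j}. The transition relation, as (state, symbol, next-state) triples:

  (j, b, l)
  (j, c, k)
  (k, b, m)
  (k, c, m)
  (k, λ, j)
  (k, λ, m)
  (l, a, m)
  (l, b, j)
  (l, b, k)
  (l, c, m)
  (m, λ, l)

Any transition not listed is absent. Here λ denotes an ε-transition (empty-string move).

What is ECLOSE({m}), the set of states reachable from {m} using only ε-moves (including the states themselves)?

{l, m}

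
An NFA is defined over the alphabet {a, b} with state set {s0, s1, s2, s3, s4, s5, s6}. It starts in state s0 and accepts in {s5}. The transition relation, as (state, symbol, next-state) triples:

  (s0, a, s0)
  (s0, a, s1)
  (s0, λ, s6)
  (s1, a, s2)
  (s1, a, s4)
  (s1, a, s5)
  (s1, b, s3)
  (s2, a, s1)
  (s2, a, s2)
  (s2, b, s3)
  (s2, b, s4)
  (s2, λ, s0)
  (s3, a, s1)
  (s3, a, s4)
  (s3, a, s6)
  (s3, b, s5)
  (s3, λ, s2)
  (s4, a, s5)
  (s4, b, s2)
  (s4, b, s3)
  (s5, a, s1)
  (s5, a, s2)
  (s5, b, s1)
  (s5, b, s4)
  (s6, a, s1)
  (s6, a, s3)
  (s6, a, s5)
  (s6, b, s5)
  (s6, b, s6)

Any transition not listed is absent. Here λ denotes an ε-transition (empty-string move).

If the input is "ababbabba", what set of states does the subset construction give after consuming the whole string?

Start: ε-closure({s0}) = {s0, s6}.
Read 'a': s0→{s0, s1}, s6→{s1, s3, s5}; union {s0, s1, s3, s5}; ε-closure = {s0, s1, s2, s3, s5, s6}.
Read 'b': s0→∅, s1→{s3}, s2→{s3, s4}, s3→{s5}, s5→{s1, s4}, s6→{s5, s6}; union {s1, s3, s4, s5, s6}; ε-closure = {s0, s1, s2, s3, s4, s5, s6}.
Read 'a': s0→{s0, s1}, s1→{s2, s4, s5}, s2→{s1, s2}, s3→{s1, s4, s6}, s4→{s5}, s5→{s1, s2}, s6→{s1, s3, s5}; now {s0, s1, s2, s3, s4, s5, s6}.
Read 'b': s0→∅, s1→{s3}, s2→{s3, s4}, s3→{s5}, s4→{s2, s3}, s5→{s1, s4}, s6→{s5, s6}; union {s1, s2, s3, s4, s5, s6}; ε-closure = {s0, s1, s2, s3, s4, s5, s6}.
Read 'b': s0→∅, s1→{s3}, s2→{s3, s4}, s3→{s5}, s4→{s2, s3}, s5→{s1, s4}, s6→{s5, s6}; union {s1, s2, s3, s4, s5, s6}; ε-closure = {s0, s1, s2, s3, s4, s5, s6}.
Read 'a': s0→{s0, s1}, s1→{s2, s4, s5}, s2→{s1, s2}, s3→{s1, s4, s6}, s4→{s5}, s5→{s1, s2}, s6→{s1, s3, s5}; now {s0, s1, s2, s3, s4, s5, s6}.
Read 'b': s0→∅, s1→{s3}, s2→{s3, s4}, s3→{s5}, s4→{s2, s3}, s5→{s1, s4}, s6→{s5, s6}; union {s1, s2, s3, s4, s5, s6}; ε-closure = {s0, s1, s2, s3, s4, s5, s6}.
Read 'b': s0→∅, s1→{s3}, s2→{s3, s4}, s3→{s5}, s4→{s2, s3}, s5→{s1, s4}, s6→{s5, s6}; union {s1, s2, s3, s4, s5, s6}; ε-closure = {s0, s1, s2, s3, s4, s5, s6}.
Read 'a': s0→{s0, s1}, s1→{s2, s4, s5}, s2→{s1, s2}, s3→{s1, s4, s6}, s4→{s5}, s5→{s1, s2}, s6→{s1, s3, s5}; now {s0, s1, s2, s3, s4, s5, s6}.

{s0, s1, s2, s3, s4, s5, s6}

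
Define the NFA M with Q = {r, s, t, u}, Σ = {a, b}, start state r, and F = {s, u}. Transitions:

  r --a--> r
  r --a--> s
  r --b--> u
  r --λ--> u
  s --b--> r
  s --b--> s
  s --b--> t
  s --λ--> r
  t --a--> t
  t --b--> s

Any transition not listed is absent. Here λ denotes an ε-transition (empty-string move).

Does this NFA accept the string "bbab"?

Start: ε-closure({r}) = {r, u}.
Read 'b': r→{u}, u→∅; now {u}.
Read 'b': u→∅; now ∅.
The set is empty and remains empty for the remaining 2 symbols.
The final set ∅ contains no accepting state.

No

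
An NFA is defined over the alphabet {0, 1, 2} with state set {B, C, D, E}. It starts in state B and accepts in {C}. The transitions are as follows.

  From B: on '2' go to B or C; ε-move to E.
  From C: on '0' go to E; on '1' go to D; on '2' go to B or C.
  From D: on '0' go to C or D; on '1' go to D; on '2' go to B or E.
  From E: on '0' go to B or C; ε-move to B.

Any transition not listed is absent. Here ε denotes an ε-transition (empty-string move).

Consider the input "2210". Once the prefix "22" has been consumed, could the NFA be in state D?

Start: ε-closure({B}) = {B, E}.
Read '2': B→{B, C}, E→∅; union {B, C}; ε-closure = {B, C, E}.
Read '2': B→{B, C}, C→{B, C}, E→∅; union {B, C}; ε-closure = {B, C, E}.
State D is not in {B, C, E}.

No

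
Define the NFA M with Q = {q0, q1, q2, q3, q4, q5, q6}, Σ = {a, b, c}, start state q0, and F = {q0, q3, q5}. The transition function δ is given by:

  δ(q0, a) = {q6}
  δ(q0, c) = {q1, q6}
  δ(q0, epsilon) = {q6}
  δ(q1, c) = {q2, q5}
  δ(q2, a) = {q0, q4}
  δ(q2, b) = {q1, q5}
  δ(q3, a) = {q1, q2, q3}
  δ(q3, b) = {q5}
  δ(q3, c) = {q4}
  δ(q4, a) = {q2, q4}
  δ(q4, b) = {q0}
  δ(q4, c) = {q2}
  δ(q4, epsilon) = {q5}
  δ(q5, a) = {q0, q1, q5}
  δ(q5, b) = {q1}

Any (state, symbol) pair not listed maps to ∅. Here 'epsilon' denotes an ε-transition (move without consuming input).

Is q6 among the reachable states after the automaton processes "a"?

Yes

Start: ε-closure({q0}) = {q0, q6}.
Read 'a': q0→{q6}, q6→∅; now {q6}.
State q6 is in {q6}.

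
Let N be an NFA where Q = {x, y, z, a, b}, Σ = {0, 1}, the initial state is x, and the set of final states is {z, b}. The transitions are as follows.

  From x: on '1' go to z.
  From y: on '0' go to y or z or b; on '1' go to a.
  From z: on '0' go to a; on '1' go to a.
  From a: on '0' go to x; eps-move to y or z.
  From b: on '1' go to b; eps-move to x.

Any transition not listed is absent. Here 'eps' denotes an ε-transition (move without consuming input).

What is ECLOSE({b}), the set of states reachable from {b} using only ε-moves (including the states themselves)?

{x, b}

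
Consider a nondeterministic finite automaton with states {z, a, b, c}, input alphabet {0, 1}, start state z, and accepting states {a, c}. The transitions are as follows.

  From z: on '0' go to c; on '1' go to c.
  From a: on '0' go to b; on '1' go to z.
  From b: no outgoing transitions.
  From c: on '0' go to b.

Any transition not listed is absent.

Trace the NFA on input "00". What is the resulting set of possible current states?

Start in {z}.
Read '0': {z} → {c}.
Read '0': {c} → {b}.

{b}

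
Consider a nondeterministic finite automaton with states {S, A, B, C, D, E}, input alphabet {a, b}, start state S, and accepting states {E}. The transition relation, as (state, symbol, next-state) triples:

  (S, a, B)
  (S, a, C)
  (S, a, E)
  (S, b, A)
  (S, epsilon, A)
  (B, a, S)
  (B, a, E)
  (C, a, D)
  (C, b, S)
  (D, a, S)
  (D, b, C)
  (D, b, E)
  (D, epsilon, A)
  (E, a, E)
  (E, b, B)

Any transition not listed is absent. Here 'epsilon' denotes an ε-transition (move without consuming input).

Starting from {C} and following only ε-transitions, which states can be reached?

{C}

Begin with {C}.
No ε-moves leave this set, so the closure equals the set itself.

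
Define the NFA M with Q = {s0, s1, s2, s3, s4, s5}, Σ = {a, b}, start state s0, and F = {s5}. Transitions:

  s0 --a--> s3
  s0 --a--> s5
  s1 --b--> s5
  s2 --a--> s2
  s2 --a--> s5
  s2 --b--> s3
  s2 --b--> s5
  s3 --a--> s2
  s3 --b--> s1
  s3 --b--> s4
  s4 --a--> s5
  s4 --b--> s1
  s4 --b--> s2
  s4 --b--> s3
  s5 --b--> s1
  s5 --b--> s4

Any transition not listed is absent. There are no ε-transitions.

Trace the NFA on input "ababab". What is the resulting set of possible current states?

Start in {s0}.
Read 'a': {s0} → {s3, s5}.
Read 'b': {s3, s5} → {s1, s4}.
Read 'a': {s1, s4} → {s5}.
Read 'b': {s5} → {s1, s4}.
Read 'a': {s1, s4} → {s5}.
Read 'b': {s5} → {s1, s4}.

{s1, s4}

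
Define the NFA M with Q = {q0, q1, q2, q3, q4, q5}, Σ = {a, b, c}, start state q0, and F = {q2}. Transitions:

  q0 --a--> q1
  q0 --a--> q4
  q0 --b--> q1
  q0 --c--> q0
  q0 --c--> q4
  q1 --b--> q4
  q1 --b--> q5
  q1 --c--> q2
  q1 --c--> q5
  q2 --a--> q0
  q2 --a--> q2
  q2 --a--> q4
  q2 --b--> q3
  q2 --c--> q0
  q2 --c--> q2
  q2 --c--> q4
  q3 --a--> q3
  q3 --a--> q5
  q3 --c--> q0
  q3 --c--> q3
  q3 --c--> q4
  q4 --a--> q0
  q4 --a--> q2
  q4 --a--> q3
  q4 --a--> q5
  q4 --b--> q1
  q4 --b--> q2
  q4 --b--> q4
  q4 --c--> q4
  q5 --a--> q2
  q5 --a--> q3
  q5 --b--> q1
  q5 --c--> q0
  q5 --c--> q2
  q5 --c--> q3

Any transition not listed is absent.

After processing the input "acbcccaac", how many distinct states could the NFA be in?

Start in {q0}.
Read 'a': {q0} → {q1, q4}.
Read 'c': {q1, q4} → {q2, q4, q5}.
Read 'b': {q2, q4, q5} → {q1, q2, q3, q4}.
Read 'c': {q1, q2, q3, q4} → {q0, q2, q3, q4, q5}.
Read 'c': {q0, q2, q3, q4, q5} → {q0, q2, q3, q4}.
Read 'c': {q0, q2, q3, q4} → {q0, q2, q3, q4}.
Read 'a': {q0, q2, q3, q4} → {q0, q1, q2, q3, q4, q5}.
Read 'a': {q0, q1, q2, q3, q4, q5} → {q0, q1, q2, q3, q4, q5}.
Read 'c': {q0, q1, q2, q3, q4, q5} → {q0, q2, q3, q4, q5}.
That set has 5 states.

5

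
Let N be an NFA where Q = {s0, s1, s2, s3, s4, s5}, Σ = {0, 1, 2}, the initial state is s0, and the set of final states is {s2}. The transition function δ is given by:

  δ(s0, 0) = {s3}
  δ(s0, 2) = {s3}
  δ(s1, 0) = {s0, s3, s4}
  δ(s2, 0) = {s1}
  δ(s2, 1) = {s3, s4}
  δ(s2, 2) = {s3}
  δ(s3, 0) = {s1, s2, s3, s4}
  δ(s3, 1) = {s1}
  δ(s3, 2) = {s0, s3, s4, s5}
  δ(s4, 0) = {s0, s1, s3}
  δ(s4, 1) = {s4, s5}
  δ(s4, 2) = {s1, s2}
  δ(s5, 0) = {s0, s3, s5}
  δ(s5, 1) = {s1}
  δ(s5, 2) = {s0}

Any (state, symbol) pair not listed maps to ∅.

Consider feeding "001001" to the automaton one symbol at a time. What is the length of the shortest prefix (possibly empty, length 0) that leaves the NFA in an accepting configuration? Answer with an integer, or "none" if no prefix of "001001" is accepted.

2

Start in {s0}.
Read '0': {s0} → {s3}.
Read '0': {s3} → {s1, s2, s3, s4}.
None of the earlier sets intersect F, but {s1, s2, s3, s4} does.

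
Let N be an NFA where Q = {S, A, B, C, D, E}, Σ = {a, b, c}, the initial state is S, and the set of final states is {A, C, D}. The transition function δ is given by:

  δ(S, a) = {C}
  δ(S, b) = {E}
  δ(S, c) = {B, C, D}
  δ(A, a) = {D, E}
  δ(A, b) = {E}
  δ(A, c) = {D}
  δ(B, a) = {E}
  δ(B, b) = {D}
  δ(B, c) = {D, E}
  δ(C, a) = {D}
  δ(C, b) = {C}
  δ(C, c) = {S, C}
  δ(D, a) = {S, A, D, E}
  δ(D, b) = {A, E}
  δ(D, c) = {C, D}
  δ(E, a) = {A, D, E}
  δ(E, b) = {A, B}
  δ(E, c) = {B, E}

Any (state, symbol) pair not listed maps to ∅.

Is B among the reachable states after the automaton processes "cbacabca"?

Start in {S}.
Read 'c': S→{B, C, D}; now {B, C, D}.
Read 'b': B→{D}, C→{C}, D→{A, E}; now {A, C, D, E}.
Read 'a': A→{D, E}, C→{D}, D→{S, A, D, E}, E→{A, D, E}; now {S, A, D, E}.
Read 'c': S→{B, C, D}, A→{D}, D→{C, D}, E→{B, E}; now {B, C, D, E}.
Read 'a': B→{E}, C→{D}, D→{S, A, D, E}, E→{A, D, E}; now {S, A, D, E}.
Read 'b': S→{E}, A→{E}, D→{A, E}, E→{A, B}; now {A, B, E}.
Read 'c': A→{D}, B→{D, E}, E→{B, E}; now {B, D, E}.
Read 'a': B→{E}, D→{S, A, D, E}, E→{A, D, E}; now {S, A, D, E}.
State B is not in {S, A, D, E}.

No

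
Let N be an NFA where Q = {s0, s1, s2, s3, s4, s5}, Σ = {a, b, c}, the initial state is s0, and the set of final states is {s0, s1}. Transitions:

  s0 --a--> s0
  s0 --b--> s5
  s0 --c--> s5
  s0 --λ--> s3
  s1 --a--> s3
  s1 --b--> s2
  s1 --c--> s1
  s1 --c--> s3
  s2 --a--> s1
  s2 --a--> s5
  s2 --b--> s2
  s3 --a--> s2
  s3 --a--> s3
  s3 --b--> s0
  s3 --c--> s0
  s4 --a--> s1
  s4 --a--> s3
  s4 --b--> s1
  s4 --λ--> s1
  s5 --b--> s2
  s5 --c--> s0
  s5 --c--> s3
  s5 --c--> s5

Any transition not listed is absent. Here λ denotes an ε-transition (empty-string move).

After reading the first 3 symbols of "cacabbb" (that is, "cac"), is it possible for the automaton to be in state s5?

Yes

Start: ε-closure({s0}) = {s0, s3}.
Read 'c': s0→{s5}, s3→{s0}; union {s0, s5}; ε-closure = {s0, s3, s5}.
Read 'a': s0→{s0}, s3→{s2, s3}, s5→∅; now {s0, s2, s3}.
Read 'c': s0→{s5}, s2→∅, s3→{s0}; union {s0, s5}; ε-closure = {s0, s3, s5}.
State s5 is in {s0, s3, s5}.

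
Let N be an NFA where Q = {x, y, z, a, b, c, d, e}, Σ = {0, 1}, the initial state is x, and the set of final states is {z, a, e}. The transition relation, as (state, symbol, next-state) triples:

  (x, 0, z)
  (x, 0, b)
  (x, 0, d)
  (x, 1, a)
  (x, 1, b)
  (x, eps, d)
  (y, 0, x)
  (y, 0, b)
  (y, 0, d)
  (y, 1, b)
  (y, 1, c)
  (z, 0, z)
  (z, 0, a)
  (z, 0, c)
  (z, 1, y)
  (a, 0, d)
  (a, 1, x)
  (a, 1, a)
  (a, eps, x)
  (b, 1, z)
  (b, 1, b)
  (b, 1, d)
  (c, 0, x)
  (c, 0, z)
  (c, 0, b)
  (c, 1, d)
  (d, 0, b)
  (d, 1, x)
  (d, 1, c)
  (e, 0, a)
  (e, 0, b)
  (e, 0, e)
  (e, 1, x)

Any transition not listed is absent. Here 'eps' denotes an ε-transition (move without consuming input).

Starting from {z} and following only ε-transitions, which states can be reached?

Begin with {z}.
No ε-moves leave this set, so the closure equals the set itself.

{z}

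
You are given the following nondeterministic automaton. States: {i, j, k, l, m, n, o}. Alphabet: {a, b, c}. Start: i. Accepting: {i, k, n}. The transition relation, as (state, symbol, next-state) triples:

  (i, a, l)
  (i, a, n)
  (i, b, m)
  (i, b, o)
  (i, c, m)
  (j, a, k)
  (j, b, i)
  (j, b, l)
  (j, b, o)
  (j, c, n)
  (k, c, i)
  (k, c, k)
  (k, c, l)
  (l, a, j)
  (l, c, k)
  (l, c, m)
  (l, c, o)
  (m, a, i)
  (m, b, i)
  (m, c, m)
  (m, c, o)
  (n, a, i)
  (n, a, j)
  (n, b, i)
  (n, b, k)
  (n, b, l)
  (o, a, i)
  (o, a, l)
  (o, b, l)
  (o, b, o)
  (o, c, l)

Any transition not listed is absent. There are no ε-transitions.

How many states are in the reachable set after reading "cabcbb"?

3

Start in {i}.
Read 'c': i→{m}; now {m}.
Read 'a': m→{i}; now {i}.
Read 'b': i→{m, o}; now {m, o}.
Read 'c': m→{m, o}, o→{l}; now {l, m, o}.
Read 'b': l→∅, m→{i}, o→{l, o}; now {i, l, o}.
Read 'b': i→{m, o}, l→∅, o→{l, o}; now {l, m, o}.
That set has 3 states.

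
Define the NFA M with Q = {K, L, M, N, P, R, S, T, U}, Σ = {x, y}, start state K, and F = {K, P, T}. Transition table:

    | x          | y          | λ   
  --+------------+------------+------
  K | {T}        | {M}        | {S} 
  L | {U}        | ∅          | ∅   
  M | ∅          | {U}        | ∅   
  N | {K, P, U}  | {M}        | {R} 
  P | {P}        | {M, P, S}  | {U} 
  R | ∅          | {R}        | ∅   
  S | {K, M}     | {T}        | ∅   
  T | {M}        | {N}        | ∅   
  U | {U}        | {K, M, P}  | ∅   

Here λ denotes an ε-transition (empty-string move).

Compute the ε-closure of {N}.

Begin with {N}.
ε-move N → R; add R.

{N, R}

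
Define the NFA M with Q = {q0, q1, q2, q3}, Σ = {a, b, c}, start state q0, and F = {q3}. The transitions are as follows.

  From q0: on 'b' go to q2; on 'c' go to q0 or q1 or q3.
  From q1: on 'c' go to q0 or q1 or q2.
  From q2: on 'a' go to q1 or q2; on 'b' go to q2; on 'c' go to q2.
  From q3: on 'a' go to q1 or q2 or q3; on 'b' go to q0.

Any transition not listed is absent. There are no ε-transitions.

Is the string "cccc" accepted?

Start in {q0}.
Read 'c': {q0} → {q0, q1, q3}.
Read 'c': {q0, q1, q3} → {q0, q1, q2, q3}.
Read 'c': {q0, q1, q2, q3} → {q0, q1, q2, q3}.
Read 'c': {q0, q1, q2, q3} → {q0, q1, q2, q3}.
The final set {q0, q1, q2, q3} contains the accepting state q3.

Yes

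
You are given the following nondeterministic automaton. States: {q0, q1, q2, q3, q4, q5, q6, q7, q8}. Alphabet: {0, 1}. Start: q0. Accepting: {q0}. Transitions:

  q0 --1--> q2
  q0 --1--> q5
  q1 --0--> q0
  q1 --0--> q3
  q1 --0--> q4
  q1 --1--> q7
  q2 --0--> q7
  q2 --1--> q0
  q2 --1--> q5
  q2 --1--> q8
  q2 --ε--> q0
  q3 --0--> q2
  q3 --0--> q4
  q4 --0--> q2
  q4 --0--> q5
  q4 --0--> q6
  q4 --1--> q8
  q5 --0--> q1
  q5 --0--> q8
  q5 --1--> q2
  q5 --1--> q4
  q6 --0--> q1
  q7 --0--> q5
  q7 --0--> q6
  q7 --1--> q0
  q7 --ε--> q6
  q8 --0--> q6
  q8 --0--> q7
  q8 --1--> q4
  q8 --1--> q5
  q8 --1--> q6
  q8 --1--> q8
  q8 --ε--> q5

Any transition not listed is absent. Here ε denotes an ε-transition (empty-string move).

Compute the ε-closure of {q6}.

Begin with {q6}.
No ε-moves leave this set, so the closure equals the set itself.

{q6}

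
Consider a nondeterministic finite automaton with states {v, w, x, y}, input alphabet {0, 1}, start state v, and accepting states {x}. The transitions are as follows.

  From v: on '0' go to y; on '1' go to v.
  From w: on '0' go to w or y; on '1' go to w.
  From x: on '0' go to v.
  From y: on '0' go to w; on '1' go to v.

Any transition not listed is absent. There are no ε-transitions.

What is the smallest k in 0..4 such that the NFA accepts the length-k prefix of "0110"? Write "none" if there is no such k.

Start in {v}.
Read '0': {v} → {y}.
Read '1': {y} → {v}.
Read '1': {v} → {v}.
Read '0': {v} → {y}.
No reachable set along the way intersects F.

none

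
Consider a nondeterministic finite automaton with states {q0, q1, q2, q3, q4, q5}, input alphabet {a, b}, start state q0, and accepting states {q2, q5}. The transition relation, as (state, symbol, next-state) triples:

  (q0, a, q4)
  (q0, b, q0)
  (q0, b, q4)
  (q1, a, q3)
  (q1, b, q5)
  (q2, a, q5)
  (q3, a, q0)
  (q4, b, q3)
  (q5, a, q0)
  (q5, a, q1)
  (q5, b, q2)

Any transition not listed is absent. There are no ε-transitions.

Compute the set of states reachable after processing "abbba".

∅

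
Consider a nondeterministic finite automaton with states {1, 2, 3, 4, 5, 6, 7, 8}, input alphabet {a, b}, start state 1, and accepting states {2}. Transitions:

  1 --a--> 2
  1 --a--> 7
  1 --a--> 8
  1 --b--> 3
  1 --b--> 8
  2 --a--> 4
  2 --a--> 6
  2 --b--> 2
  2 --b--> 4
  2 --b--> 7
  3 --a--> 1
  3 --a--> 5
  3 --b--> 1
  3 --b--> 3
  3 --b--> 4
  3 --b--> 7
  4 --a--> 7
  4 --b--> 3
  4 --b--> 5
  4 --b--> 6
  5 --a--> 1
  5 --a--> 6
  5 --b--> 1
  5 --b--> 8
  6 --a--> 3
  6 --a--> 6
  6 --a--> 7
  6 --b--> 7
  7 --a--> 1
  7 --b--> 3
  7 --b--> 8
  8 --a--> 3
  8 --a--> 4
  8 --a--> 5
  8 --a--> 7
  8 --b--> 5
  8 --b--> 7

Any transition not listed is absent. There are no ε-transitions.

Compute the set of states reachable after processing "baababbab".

Start in {1}.
Read 'b': 1→{3, 8}; now {3, 8}.
Read 'a': 3→{1, 5}, 8→{3, 4, 5, 7}; now {1, 3, 4, 5, 7}.
Read 'a': 1→{2, 7, 8}, 3→{1, 5}, 4→{7}, 5→{1, 6}, 7→{1}; now {1, 2, 5, 6, 7, 8}.
Read 'b': 1→{3, 8}, 2→{2, 4, 7}, 5→{1, 8}, 6→{7}, 7→{3, 8}, 8→{5, 7}; now {1, 2, 3, 4, 5, 7, 8}.
Read 'a': 1→{2, 7, 8}, 2→{4, 6}, 3→{1, 5}, 4→{7}, 5→{1, 6}, 7→{1}, 8→{3, 4, 5, 7}; now {1, 2, 3, 4, 5, 6, 7, 8}.
Read 'b': 1→{3, 8}, 2→{2, 4, 7}, 3→{1, 3, 4, 7}, 4→{3, 5, 6}, 5→{1, 8}, 6→{7}, 7→{3, 8}, 8→{5, 7}; now {1, 2, 3, 4, 5, 6, 7, 8}.
Read 'b': 1→{3, 8}, 2→{2, 4, 7}, 3→{1, 3, 4, 7}, 4→{3, 5, 6}, 5→{1, 8}, 6→{7}, 7→{3, 8}, 8→{5, 7}; now {1, 2, 3, 4, 5, 6, 7, 8}.
Read 'a': 1→{2, 7, 8}, 2→{4, 6}, 3→{1, 5}, 4→{7}, 5→{1, 6}, 6→{3, 6, 7}, 7→{1}, 8→{3, 4, 5, 7}; now {1, 2, 3, 4, 5, 6, 7, 8}.
Read 'b': 1→{3, 8}, 2→{2, 4, 7}, 3→{1, 3, 4, 7}, 4→{3, 5, 6}, 5→{1, 8}, 6→{7}, 7→{3, 8}, 8→{5, 7}; now {1, 2, 3, 4, 5, 6, 7, 8}.

{1, 2, 3, 4, 5, 6, 7, 8}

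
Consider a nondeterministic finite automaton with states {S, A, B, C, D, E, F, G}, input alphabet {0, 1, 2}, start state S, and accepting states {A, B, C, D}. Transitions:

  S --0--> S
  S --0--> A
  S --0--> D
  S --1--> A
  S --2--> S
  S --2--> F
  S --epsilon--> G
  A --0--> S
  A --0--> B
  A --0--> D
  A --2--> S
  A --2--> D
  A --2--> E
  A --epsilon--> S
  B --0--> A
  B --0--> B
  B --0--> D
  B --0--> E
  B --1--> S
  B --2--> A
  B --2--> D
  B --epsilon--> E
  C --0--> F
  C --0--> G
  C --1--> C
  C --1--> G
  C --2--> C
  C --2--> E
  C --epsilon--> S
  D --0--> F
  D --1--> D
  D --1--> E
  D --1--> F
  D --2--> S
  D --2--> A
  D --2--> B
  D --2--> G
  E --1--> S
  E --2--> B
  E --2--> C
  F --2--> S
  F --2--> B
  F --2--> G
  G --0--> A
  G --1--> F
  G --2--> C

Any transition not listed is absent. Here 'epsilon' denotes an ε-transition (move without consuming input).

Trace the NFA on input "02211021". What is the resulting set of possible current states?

Start: ε-closure({S}) = {S, G}.
Read '0': S→{S, A, D}, G→{A}; union {S, A, D}; ε-closure = {S, A, D, G}.
Read '2': S→{S, F}, A→{S, D, E}, D→{S, A, B, G}, G→{C}; now {S, A, B, C, D, E, F, G}.
Read '2': S→{S, F}, A→{S, D, E}, B→{A, D}, C→{C, E}, D→{S, A, B, G}, E→{B, C}, F→{S, B, G}, G→{C}; now {S, A, B, C, D, E, F, G}.
Read '1': S→{A}, A→∅, B→{S}, C→{C, G}, D→{D, E, F}, E→{S}, F→∅, G→{F}; now {S, A, C, D, E, F, G}.
Read '1': S→{A}, A→∅, C→{C, G}, D→{D, E, F}, E→{S}, F→∅, G→{F}; now {S, A, C, D, E, F, G}.
Read '0': S→{S, A, D}, A→{S, B, D}, C→{F, G}, D→{F}, E→∅, F→∅, G→{A}; union {S, A, B, D, F, G}; ε-closure = {S, A, B, D, E, F, G}.
Read '2': S→{S, F}, A→{S, D, E}, B→{A, D}, D→{S, A, B, G}, E→{B, C}, F→{S, B, G}, G→{C}; now {S, A, B, C, D, E, F, G}.
Read '1': S→{A}, A→∅, B→{S}, C→{C, G}, D→{D, E, F}, E→{S}, F→∅, G→{F}; now {S, A, C, D, E, F, G}.

{S, A, C, D, E, F, G}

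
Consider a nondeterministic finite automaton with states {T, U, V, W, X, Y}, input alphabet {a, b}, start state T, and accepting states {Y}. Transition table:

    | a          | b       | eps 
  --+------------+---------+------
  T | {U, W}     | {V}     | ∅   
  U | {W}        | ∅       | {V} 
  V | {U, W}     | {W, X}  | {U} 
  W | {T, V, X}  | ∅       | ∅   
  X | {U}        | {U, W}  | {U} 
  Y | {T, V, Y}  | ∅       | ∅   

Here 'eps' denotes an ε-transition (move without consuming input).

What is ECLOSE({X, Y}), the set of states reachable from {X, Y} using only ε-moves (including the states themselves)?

Begin with {X, Y}.
ε-move X → U; add U.
ε-move U → V; add V.

{U, V, X, Y}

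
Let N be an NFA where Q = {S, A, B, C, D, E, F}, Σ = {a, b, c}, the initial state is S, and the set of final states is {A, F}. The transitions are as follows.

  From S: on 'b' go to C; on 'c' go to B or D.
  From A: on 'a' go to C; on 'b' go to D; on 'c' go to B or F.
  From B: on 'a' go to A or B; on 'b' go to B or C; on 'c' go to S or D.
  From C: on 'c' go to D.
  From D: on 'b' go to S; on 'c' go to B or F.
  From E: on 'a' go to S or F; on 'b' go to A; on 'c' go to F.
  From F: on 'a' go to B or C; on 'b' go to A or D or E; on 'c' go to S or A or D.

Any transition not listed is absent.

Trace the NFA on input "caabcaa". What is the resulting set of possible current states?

{A, B, C}

Start in {S}.
Read 'c': S→{B, D}; now {B, D}.
Read 'a': B→{A, B}, D→∅; now {A, B}.
Read 'a': A→{C}, B→{A, B}; now {A, B, C}.
Read 'b': A→{D}, B→{B, C}, C→∅; now {B, C, D}.
Read 'c': B→{S, D}, C→{D}, D→{B, F}; now {S, B, D, F}.
Read 'a': S→∅, B→{A, B}, D→∅, F→{B, C}; now {A, B, C}.
Read 'a': A→{C}, B→{A, B}, C→∅; now {A, B, C}.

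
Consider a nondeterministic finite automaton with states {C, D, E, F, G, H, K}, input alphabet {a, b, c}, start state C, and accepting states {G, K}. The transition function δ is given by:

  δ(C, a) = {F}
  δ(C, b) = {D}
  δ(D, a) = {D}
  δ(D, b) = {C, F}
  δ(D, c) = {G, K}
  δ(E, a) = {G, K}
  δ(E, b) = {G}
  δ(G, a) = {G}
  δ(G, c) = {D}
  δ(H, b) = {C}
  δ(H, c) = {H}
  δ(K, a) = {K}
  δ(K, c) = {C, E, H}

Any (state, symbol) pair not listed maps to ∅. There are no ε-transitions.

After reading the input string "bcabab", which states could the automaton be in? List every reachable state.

Start in {C}.
Read 'b': C→{D}; now {D}.
Read 'c': D→{G, K}; now {G, K}.
Read 'a': G→{G}, K→{K}; now {G, K}.
Read 'b': G→∅, K→∅; now ∅.
The set is empty and remains empty for the remaining 2 symbols.

∅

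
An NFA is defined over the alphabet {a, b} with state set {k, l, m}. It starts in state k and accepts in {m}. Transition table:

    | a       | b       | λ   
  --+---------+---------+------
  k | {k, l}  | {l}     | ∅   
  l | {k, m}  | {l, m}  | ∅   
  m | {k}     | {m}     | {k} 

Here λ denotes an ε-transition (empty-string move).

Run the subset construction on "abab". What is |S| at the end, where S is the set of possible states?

Start in {k}.
Read 'a': {k} → {k, l}.
Read 'b': {k, l} → {k, l, m}.
Read 'a': {k, l, m} → {k, l, m}.
Read 'b': {k, l, m} → {k, l, m}.
That set has 3 states.

3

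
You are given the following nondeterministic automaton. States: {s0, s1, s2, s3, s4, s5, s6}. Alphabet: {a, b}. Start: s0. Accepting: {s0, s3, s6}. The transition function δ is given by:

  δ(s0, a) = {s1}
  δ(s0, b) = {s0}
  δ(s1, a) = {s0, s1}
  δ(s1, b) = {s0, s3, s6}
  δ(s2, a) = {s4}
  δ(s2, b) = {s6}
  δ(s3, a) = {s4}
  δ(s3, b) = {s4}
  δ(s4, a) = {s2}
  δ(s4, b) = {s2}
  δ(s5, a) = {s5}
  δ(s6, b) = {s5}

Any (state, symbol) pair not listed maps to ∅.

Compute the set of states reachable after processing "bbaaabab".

Start in {s0}.
Read 'b': {s0} → {s0}.
Read 'b': {s0} → {s0}.
Read 'a': {s0} → {s1}.
Read 'a': {s1} → {s0, s1}.
Read 'a': {s0, s1} → {s0, s1}.
Read 'b': {s0, s1} → {s0, s3, s6}.
Read 'a': {s0, s3, s6} → {s1, s4}.
Read 'b': {s1, s4} → {s0, s2, s3, s6}.

{s0, s2, s3, s6}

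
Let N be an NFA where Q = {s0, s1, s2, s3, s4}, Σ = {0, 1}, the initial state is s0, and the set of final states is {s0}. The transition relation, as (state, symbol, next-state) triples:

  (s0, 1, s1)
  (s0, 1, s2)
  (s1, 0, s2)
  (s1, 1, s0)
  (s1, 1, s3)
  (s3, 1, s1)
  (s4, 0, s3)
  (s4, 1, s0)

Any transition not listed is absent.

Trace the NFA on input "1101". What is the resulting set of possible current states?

∅

Start in {s0}.
Read '1': s0→{s1, s2}; now {s1, s2}.
Read '1': s1→{s0, s3}, s2→∅; now {s0, s3}.
Read '0': s0→∅, s3→∅; now ∅.
The set is empty and remains empty for the remaining 1 symbol.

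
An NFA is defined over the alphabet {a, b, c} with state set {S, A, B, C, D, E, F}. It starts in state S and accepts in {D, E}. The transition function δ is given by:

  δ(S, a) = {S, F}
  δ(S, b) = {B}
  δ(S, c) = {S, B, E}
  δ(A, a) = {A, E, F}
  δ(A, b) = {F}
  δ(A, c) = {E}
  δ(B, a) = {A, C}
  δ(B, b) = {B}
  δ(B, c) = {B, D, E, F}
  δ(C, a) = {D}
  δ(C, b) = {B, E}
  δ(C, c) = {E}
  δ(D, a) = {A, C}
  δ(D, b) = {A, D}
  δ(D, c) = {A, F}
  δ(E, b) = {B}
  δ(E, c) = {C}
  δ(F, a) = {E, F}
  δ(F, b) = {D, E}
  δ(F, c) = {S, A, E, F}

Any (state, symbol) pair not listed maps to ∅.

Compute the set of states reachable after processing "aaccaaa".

{S, A, C, D, E, F}

Start in {S}.
Read 'a': {S} → {S, F}.
Read 'a': {S, F} → {S, E, F}.
Read 'c': {S, E, F} → {S, A, B, C, E, F}.
Read 'c': {S, A, B, C, E, F} → {S, A, B, C, D, E, F}.
Read 'a': {S, A, B, C, D, E, F} → {S, A, C, D, E, F}.
Read 'a': {S, A, C, D, E, F} → {S, A, C, D, E, F}.
Read 'a': {S, A, C, D, E, F} → {S, A, C, D, E, F}.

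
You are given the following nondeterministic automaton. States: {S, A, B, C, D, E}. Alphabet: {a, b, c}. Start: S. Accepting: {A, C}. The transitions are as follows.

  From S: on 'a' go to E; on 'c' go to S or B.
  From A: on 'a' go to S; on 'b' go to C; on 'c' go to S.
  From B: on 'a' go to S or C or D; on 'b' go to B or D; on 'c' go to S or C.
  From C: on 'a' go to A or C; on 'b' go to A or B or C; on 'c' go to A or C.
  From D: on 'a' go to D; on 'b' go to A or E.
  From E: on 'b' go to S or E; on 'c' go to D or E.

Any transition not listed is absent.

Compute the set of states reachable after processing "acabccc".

Start in {S}.
Read 'a': {S} → {E}.
Read 'c': {E} → {D, E}.
Read 'a': {D, E} → {D}.
Read 'b': {D} → {A, E}.
Read 'c': {A, E} → {S, D, E}.
Read 'c': {S, D, E} → {S, B, D, E}.
Read 'c': {S, B, D, E} → {S, B, C, D, E}.

{S, B, C, D, E}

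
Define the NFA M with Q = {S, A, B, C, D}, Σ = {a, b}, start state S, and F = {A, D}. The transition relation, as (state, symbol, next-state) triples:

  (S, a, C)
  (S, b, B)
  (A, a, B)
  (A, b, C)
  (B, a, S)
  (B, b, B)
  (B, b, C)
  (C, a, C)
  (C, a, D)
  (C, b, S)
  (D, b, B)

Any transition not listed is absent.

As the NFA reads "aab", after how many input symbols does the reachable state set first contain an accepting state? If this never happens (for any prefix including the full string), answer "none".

Start in {S}.
Read 'a': S→{C}; now {C}.
Read 'a': C→{C, D}; now {C, D}.
None of the earlier sets intersect F, but {C, D} does.

2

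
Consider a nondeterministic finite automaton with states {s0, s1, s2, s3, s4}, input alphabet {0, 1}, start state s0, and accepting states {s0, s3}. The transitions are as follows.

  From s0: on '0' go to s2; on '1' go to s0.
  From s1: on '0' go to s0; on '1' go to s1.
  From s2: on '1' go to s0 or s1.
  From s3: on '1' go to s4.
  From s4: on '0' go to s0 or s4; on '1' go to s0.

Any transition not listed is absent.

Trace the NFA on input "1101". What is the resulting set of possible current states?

Start in {s0}.
Read '1': {s0} → {s0}.
Read '1': {s0} → {s0}.
Read '0': {s0} → {s2}.
Read '1': {s2} → {s0, s1}.

{s0, s1}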